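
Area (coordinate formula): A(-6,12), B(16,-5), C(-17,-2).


-6*(-5+ 2) = 18
16*(-2-12) = -224
-17*(12+ 5) = -289
sum = -495
Area = |-495|/2 = 247.5000

247.5000 sq units


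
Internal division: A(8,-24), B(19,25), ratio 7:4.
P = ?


Px = (7*19 + 4*8)/11 = 165/11 = 15.0000
Py = (7*25 + 4*(-24))/11 = 79/11 = 7.1818

P = (15.0000, 7.1818)


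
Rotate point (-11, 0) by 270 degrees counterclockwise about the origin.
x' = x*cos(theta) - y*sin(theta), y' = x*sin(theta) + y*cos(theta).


cos(270) = 0, sin(270) = -1
x' = -11*0 - 0*(-1) = 0
y' = -11*(-1) + 0*0 = 11

(0, 11)


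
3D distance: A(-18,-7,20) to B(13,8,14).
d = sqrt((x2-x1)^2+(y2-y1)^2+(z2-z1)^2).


dx=31, dy=15, dz=-6
d = sqrt(961+225+36) = sqrt(1222) = 34.9571

34.9571


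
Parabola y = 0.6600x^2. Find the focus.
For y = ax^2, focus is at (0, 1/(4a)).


a = 0.6600
4a = 2.6400
focus = (0, 1/2.6400) = (0, 0.3788)

Focus = (0, 0.3788)


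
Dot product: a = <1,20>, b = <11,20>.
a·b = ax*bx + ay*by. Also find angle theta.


a·b = 1*11 + 20*20 = 11 + 400 = 411
|a| = sqrt(1+400) = 20.0250
|b| = sqrt(121+400) = 22.8254
cos(theta) = 411/(sqrt(401)*sqrt(521)) = 411/sqrt(208921) = 0.899189
theta = arccos(411/sqrt(208921)) = 25.9484 degrees

a·b = 411, theta = 25.9484 deg


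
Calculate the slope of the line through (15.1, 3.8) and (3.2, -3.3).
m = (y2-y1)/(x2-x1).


dy = -3.3 - 3.8 = -7.1
dx = 3.2 - 15.1 = -11.9
m = -7.1/(-11.9) = 0.5966

m = 0.5966


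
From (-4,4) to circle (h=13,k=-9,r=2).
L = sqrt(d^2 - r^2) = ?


d = sqrt((-4-13)^2 + (4+ 9)^2) = sqrt(289+169) = 21.4009
L = sqrt(458.0000 - 4) = sqrt(454.0000) = 21.3073

21.3073


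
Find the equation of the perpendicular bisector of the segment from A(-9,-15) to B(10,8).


Midpoint = (0.5, -3.5)
Slope of AB = dy/dx = 23/19 = 1.2105
Perp slope = -dx/dy = -19/23 = -0.8261
b = My - (perp slope)*Mx = -3.5 + (19*0.5)/23 = -3.5 + 0.4130 = -3.0870

y = -0.8261x - 3.0870


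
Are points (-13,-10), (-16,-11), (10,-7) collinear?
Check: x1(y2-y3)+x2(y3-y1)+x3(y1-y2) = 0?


-13*(-11+ 7) - 16*(-7+ 10) + 10*(-10+ 11)
= 52 - 48 + 10 = 14

No, not collinear (determinant = 14)


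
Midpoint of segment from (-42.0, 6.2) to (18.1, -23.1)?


Mx = (-42.0 + 18.1)/2 = -23.9/2 = -11.9500
My = (6.2 - 23.1)/2 = -16.9/2 = -8.4500

(-11.9500, -8.4500)


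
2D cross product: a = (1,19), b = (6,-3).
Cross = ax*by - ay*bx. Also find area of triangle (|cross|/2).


cross = 1*(-3) - 19*6 = -3 - 114 = -117
Triangle area = |-117|/2 = 117/2 = 58.5000

cross = -117, triangle area = 58.5000


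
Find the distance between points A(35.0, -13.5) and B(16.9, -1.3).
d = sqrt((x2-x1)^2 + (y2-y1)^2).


dx = 16.9 - 35.0 = -18.1
dy = -1.3 + 13.5 = 12.2
d = sqrt(327.61 + 148.84) = sqrt(476.45) = 21.8277

21.8277


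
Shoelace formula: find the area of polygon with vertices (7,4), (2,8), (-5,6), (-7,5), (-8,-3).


sum(xi*y_{i+1}) = 7*8 + 2*6 - 5*5 - 7*(-3) - 8*4 = 32
sum(yi*x_{i+1}) = 4*2 + 8*(-5) + 6*(-7) + 5*(-8) - 3*7 = -135
Area = |32 + 135|/2 = 167/2 = 83.5000

83.5000 sq units


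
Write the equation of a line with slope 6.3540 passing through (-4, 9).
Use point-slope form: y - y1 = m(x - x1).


y - 9 = 6.3540(x + 4)
y = 6.3540x + 9 - 6.3540*(-4)
y = 6.3540x + 34.4160

y = 6.3540x + 34.4160


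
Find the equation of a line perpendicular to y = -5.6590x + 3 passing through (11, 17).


Perpendicular slope = -1/m1 = -1/(-5.6590) = 0.1767
b2 = y0 - m2*x0 = 17 + 11/(-5.6590) = 17 - 1.9438 = 15.0562

y = 0.1767x + 15.0562


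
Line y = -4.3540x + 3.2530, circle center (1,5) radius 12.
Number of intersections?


Substitute y = -4.3540x + 3.2530: (x-1)^2 + (-4.3540x+3.2530-5)^2 = 144
Expand to Ax^2 + Bx + C = 0, where b-k = -1.747
A = 1+m^2 = 19.957316
B = 2(m(b-k) - h) = 2(-4.3540*(-1.747) - 1) = 13.212876
C = h^2 + (b-k)^2 - r^2 = 1 + 3.052009 - 144 = -139.947991
disc = B^2-4AC = 174.5801 + 11171.9451 = 11346.5252
disc > 0

2 intersection points


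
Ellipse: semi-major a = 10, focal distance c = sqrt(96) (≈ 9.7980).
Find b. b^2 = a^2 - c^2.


b^2 = 10^2 - (sqrt(96))^2 = 100 - 96 = 4
b = sqrt(4) = 2

b = 2


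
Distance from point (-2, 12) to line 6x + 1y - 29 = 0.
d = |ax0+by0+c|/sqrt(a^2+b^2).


|6*(-2) + 1*12 - 29| = |-29| = 29
sqrt(36 + 1) = sqrt(37) = 6.0828
d = 29/sqrt(37) = 4.7676

4.7676


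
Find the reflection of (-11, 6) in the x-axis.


Reflection rule for x-axis: (x, -y)
(-11, 6) -> (-11, -6)

(-11, -6)


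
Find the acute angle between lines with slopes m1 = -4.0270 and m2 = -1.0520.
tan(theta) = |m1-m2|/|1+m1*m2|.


m1-m2 = -2.975
1+m1*m2 = 5.236404
tan(theta) = |-2.975/5.236404| = 0.568138
theta = arctan(|-2.975/5.236404|) = 29.6026 degrees (acute angle)

29.6026 degrees


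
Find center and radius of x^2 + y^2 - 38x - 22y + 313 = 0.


h = -D/2 = 38/2 = 19
k = -E/2 = 22/2 = 11
r^2 = h^2 + k^2 - F = 361 + 121 - 313 = 169
r = 13

Center (19, 11), radius = 13


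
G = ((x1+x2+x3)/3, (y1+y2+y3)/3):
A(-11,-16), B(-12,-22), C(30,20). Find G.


Gx = (-11- 12+30)/3 = 7/3 = 2.3333
Gy = (-16- 22+20)/3 = -18/3 = -6.0000

G = (2.3333, -6.0000)


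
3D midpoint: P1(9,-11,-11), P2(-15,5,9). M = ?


Mx = (9- 15)/2 = -3.0000
My = (-11+5)/2 = -3.0000
Mz = (-11+9)/2 = -1.0000

M = (-3.0000, -3.0000, -1.0000)


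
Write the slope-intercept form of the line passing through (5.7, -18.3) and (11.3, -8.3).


m = (10.0)/(5.6) = 1.7857
b = y1 - m*x1 = -18.3 - (10.0*5.7)/(5.6) = -18.3 - 10.1786 = -28.4786

y = 1.7857x - 28.4786


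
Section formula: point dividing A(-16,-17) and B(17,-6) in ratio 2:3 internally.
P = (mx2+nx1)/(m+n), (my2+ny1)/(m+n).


Px = (2*17 + 3*(-16))/5 = -14/5 = -2.8000
Py = (2*(-6) + 3*(-17))/5 = -63/5 = -12.6000

P = (-2.8000, -12.6000)


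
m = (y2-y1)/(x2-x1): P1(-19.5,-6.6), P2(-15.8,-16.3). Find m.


dy = -16.3 + 6.6 = -9.7
dx = -15.8 + 19.5 = 3.7
m = -9.7/3.7 = -2.6216

m = -2.6216


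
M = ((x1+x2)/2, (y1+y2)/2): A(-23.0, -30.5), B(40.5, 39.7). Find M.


Mx = (-23.0 + 40.5)/2 = 17.5/2 = 8.7500
My = (-30.5 + 39.7)/2 = 9.2/2 = 4.6000

(8.7500, 4.6000)


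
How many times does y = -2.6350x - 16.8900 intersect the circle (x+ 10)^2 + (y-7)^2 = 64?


Substitute y = -2.6350x - 16.8900: (x+ 10)^2 + (-2.6350x- 16.8900-7)^2 = 64
Expand to Ax^2 + Bx + C = 0, where b-k = -23.89
A = 1+m^2 = 7.943225
B = 2(m(b-k) - h) = 2(-2.6350*(-23.89) + 10) = 145.9003
C = h^2 + (b-k)^2 - r^2 = 100 + 570.7321 - 64 = 606.7321
disc = B^2-4AC = 21286.8975 - 19277.6383 = 2009.2592
disc > 0

2 intersection points


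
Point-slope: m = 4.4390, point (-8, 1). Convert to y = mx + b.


y - 1 = 4.4390(x + 8)
y = 4.4390x + 1 - 4.4390*(-8)
y = 4.4390x + 36.5120

y = 4.4390x + 36.5120


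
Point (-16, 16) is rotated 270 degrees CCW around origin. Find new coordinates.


cos(270) = 0, sin(270) = -1
x' = -16*0 - 16*(-1) = 16
y' = -16*(-1) + 16*0 = 16

(16, 16)


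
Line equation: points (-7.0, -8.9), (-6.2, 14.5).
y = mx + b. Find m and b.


m = (23.4)/(0.8) = 29.2500
b = y1 - m*x1 = -8.9 - (23.4*(-7.0))/(0.8) = -8.9 + 204.7500 = 195.8500

y = 29.2500x + 195.8500


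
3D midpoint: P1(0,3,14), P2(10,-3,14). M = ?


Mx = (0+10)/2 = 5.0000
My = (3- 3)/2 = 0
Mz = (14+14)/2 = 14.0000

M = (5.0000, 0, 14.0000)


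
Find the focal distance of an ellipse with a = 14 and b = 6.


c^2 = 14^2 - 6^2 = 196 - 36 = 160
c = sqrt(160) = 12.6491

c = 12.6491


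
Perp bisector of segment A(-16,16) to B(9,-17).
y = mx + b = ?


Midpoint = (-3.5, -0.5)
Slope of AB = dy/dx = -33/25 = -1.3200
Perp slope = -dx/dy = 25/33 = 0.7576
b = My - (perp slope)*Mx = -0.5 + (25*(-3.5))/(-33) = -0.5 + 2.6515 = 2.1515

y = 0.7576x + 2.1515


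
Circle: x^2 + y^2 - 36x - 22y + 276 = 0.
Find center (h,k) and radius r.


h = -D/2 = 36/2 = 18
k = -E/2 = 22/2 = 11
r^2 = h^2 + k^2 - F = 324 + 121 - 276 = 169
r = 13

Center (18, 11), radius = 13


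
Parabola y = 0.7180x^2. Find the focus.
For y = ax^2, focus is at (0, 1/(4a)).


a = 0.7180
4a = 2.8720
focus = (0, 1/2.8720) = (0, 0.3482)

Focus = (0, 0.3482)


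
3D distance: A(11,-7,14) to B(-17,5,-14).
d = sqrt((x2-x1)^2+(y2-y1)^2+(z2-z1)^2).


dx=-28, dy=12, dz=-28
d = sqrt(784+144+784) = sqrt(1712) = 41.3763

41.3763


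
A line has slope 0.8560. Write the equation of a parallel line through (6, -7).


Parallel lines have equal slopes.
m2 = 0.8560
b2 = -7 - 0.8560*6 = -12.1360

y = 0.8560x - 12.1360


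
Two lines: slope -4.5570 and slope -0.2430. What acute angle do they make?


m1-m2 = -4.314
1+m1*m2 = 2.107351
tan(theta) = |-4.314/2.107351| = 2.047120
theta = arctan(|-4.314/2.107351|) = 63.9649 degrees (acute angle)

63.9649 degrees


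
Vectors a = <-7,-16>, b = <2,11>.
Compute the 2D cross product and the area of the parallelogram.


cross = -7*11 + 16*2 = -77 + 32 = -45
Parallelogram area = |-45| = 45

cross = -45, parallelogram area = 45


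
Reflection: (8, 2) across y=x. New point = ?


Reflection rule for y=x: (y, x)
(8, 2) -> (2, 8)

(2, 8)


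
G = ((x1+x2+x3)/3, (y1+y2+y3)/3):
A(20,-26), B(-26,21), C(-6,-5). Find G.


Gx = (20- 26- 6)/3 = -12/3 = -4.0000
Gy = (-26+21- 5)/3 = -10/3 = -3.3333

G = (-4.0000, -3.3333)


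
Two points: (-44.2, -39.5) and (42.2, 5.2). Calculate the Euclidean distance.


dx = 42.2 + 44.2 = 86.4
dy = 5.2 + 39.5 = 44.7
d = sqrt(7464.96 + 1998.09) = sqrt(9463.05) = 97.2782

97.2782


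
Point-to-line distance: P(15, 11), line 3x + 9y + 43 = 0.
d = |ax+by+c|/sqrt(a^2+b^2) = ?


|3*15 + 9*11 + 43| = |187| = 187
sqrt(9 + 81) = sqrt(90) = 9.4868
d = 187/sqrt(90) = 19.7115

19.7115


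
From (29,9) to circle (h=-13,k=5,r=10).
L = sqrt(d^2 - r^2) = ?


d = sqrt((29+ 13)^2 + (9-5)^2) = sqrt(1764+16) = 42.1900
L = sqrt(1780.0000 - 100) = sqrt(1680.0000) = 40.9878

40.9878


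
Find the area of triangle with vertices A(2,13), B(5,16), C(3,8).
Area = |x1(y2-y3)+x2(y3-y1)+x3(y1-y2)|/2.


2*(16-8) = 16
5*(8-13) = -25
3*(13-16) = -9
sum = -18
Area = |-18|/2 = 9.0000

9.0000 sq units


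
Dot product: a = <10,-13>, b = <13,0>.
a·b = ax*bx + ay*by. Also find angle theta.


a·b = 10*13 - 13*0 = 130 + 0 = 130
|a| = sqrt(100+169) = 16.4012
|b| = sqrt(169+0) = 13.0000
cos(theta) = 130/(sqrt(269)*sqrt(169)) = 130/sqrt(45461) = 0.609711
theta = arccos(130/sqrt(45461)) = 52.4314 degrees

a·b = 130, theta = 52.4314 deg


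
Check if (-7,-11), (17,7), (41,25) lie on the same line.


-7*(7-25) + 17*(25+ 11) + 41*(-11-7)
= 126 + 612 - 738 = 0

Yes, collinear (determinant = 0)


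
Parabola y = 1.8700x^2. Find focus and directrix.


a = 1.8700
1/(4a) = 0.1337
Focus = (0, 0.1337)
Directrix: y = -0.1337

Focus = (0, 0.1337), Directrix: y = -0.1337


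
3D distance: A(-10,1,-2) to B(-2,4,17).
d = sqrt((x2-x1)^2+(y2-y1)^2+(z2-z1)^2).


dx=8, dy=3, dz=19
d = sqrt(64+9+361) = sqrt(434) = 20.8327

20.8327


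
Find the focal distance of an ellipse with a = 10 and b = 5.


c^2 = 10^2 - 5^2 = 100 - 25 = 75
c = sqrt(75) = 8.6603

c = 8.6603


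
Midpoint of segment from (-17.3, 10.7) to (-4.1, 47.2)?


Mx = (-17.3 - 4.1)/2 = -21.4/2 = -10.7000
My = (10.7 + 47.2)/2 = 57.9/2 = 28.9500

(-10.7000, 28.9500)


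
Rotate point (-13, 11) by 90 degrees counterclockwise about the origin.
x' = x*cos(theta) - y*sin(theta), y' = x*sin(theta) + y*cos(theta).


cos(90) = 0, sin(90) = 1
x' = -13*0 - 11*1 = -11
y' = -13*1 + 11*0 = -13

(-11, -13)


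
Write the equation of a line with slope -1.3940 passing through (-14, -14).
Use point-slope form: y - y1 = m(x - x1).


y + 14 = -1.3940(x + 14)
y = -1.3940x - 14 + 1.3940*(-14)
y = -1.3940x - 33.5160

y = -1.3940x - 33.5160


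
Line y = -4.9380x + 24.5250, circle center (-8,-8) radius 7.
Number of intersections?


Substitute y = -4.9380x + 24.5250: (x+ 8)^2 + (-4.9380x+24.5250+ 8)^2 = 49
Expand to Ax^2 + Bx + C = 0, where b-k = 32.525
A = 1+m^2 = 25.383844
B = 2(m(b-k) - h) = 2(-4.9380*32.525 + 8) = -305.2169
C = h^2 + (b-k)^2 - r^2 = 64 + 1057.875625 - 49 = 1072.875625
disc = B^2-4AC = 93157.3560 - 108934.8300 = -15777.4740
disc < 0

0 intersection points


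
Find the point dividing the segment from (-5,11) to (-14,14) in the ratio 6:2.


Px = (6*(-14) + 2*(-5))/8 = -94/8 = -11.7500
Py = (6*14 + 2*11)/8 = 106/8 = 13.2500

P = (-11.7500, 13.2500)


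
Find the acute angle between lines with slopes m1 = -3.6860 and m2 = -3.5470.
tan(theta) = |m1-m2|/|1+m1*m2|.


m1-m2 = -0.139
1+m1*m2 = 14.074242
tan(theta) = |-0.139/14.074242| = 0.009876
theta = arctan(|-0.139/14.074242|) = 0.5658 degrees (acute angle)

0.5658 degrees


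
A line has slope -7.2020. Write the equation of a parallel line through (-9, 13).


Parallel lines have equal slopes.
m2 = -7.2020
b2 = 13 + 7.2020*(-9) = -51.8180

y = -7.2020x - 51.8180


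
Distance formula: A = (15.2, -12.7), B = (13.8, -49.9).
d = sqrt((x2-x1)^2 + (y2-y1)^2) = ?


dx = 13.8 - 15.2 = -1.4
dy = -49.9 + 12.7 = -37.2
d = sqrt(1.96 + 1383.84) = sqrt(1385.8) = 37.2263

37.2263


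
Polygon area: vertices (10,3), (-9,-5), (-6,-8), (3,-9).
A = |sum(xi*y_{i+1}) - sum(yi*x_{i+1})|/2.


sum(xi*y_{i+1}) = 10*(-5) - 9*(-8) - 6*(-9) + 3*3 = 85
sum(yi*x_{i+1}) = 3*(-9) - 5*(-6) - 8*3 - 9*10 = -111
Area = |85 + 111|/2 = 196/2 = 98.0000

98.0000 sq units


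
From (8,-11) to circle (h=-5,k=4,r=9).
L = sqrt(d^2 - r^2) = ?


d = sqrt((8+ 5)^2 + (-11-4)^2) = sqrt(169+225) = 19.8494
L = sqrt(394.0000 - 81) = sqrt(313.0000) = 17.6918

17.6918


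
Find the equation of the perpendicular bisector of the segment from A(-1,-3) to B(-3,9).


Midpoint = (-2, 3)
Slope of AB = dy/dx = 12/(-2) = -6.0000
Perp slope = -dx/dy = 2/12 = 0.1667
b = My - (perp slope)*Mx = 3 + (-2*(-2))/12 = 3 + 0.3333 = 3.3333

y = 0.1667x + 3.3333


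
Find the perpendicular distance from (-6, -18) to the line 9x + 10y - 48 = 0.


|9*(-6) + 10*(-18) - 48| = |-282| = 282
sqrt(81 + 100) = sqrt(181) = 13.4536
d = 282/sqrt(181) = 20.9609

20.9609


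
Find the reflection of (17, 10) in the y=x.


Reflection rule for y=x: (y, x)
(17, 10) -> (10, 17)

(10, 17)


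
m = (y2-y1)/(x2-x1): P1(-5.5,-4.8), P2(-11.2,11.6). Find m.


dy = 11.6 + 4.8 = 16.4
dx = -11.2 + 5.5 = -5.7
m = 16.4/(-5.7) = -2.8772

m = -2.8772


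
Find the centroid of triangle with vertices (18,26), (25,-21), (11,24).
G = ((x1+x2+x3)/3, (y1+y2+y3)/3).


Gx = (18+25+11)/3 = 54/3 = 18.0000
Gy = (26- 21+24)/3 = 29/3 = 9.6667

G = (18.0000, 9.6667)


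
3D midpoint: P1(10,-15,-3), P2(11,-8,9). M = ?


Mx = (10+11)/2 = 10.5000
My = (-15- 8)/2 = -11.5000
Mz = (-3+9)/2 = 3.0000

M = (10.5000, -11.5000, 3.0000)


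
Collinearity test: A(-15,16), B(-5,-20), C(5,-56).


-15*(-20+ 56) - 5*(-56-16) + 5*(16+ 20)
= -540 + 360 + 180 = 0

Yes, collinear (determinant = 0)


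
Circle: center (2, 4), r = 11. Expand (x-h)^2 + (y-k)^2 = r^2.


(x-2)^2 + (y-4)^2 = 11^2
D = -2h = -4, E = -2k = -8
F = h^2+k^2-r^2 = 4+16-121 = -101

x^2 + y^2 - 4x - 8y - 101 = 0


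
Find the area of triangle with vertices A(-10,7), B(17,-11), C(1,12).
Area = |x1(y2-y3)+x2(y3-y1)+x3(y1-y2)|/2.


-10*(-11-12) = 230
17*(12-7) = 85
1*(7+ 11) = 18
sum = 333
Area = |333|/2 = 166.5000

166.5000 sq units


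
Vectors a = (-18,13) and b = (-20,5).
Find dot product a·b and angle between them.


a·b = -18*(-20) + 13*5 = 360 + 65 = 425
|a| = sqrt(324+169) = 22.2036
|b| = sqrt(400+25) = 20.6155
cos(theta) = 425/(sqrt(493)*sqrt(425)) = 425/sqrt(209525) = 0.928477
theta = arccos(425/sqrt(209525)) = 21.8014 degrees

a·b = 425, theta = 21.8014 deg


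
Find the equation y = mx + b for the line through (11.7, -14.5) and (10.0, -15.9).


m = (-1.4)/(-1.7) = 0.8235
b = y1 - m*x1 = -14.5 - (-1.4*11.7)/(-1.7) = -14.5 - 9.6353 = -24.1353

y = 0.8235x - 24.1353


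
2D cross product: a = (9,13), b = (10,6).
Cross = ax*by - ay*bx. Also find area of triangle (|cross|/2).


cross = 9*6 - 13*10 = 54 - 130 = -76
Triangle area = |-76|/2 = 76/2 = 38.0000

cross = -76, triangle area = 38.0000


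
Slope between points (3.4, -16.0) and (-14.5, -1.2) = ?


dy = -1.2 + 16.0 = 14.8
dx = -14.5 - 3.4 = -17.9
m = 14.8/(-17.9) = -0.8268

m = -0.8268


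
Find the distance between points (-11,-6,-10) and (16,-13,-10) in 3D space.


dx=27, dy=-7, dz=0
d = sqrt(729+49+0) = sqrt(778) = 27.8927

27.8927


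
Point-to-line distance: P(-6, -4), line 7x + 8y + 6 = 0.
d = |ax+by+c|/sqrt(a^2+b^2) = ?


|7*(-6) + 8*(-4) + 6| = |-68| = 68
sqrt(49 + 64) = sqrt(113) = 10.6301
d = 68/sqrt(113) = 6.3969

6.3969


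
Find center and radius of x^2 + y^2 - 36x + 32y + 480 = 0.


h = -D/2 = 36/2 = 18
k = -E/2 = -32/2 = -16
r^2 = h^2 + k^2 - F = 324 + 256 - 480 = 100
r = 10

Center (18, -16), radius = 10


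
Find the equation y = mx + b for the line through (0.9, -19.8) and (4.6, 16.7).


m = (36.5)/(3.7) = 9.8649
b = y1 - m*x1 = -19.8 - (36.5*0.9)/(3.7) = -19.8 - 8.8784 = -28.6784

y = 9.8649x - 28.6784


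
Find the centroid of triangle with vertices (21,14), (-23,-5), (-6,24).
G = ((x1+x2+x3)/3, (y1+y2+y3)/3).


Gx = (21- 23- 6)/3 = -8/3 = -2.6667
Gy = (14- 5+24)/3 = 33/3 = 11.0000

G = (-2.6667, 11.0000)


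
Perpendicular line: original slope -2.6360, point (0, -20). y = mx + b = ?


Perpendicular slope = -1/m1 = -1/(-2.6360) = 0.3794
b2 = y0 - m2*x0 = -20 + 0/(-2.6360) = -20 + 0 = -20.0000

y = 0.3794x - 20.0000


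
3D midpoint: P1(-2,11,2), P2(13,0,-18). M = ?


Mx = (-2+13)/2 = 5.5000
My = (11+0)/2 = 5.5000
Mz = (2- 18)/2 = -8.0000

M = (5.5000, 5.5000, -8.0000)


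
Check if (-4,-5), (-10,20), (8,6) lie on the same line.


-4*(20-6) - 10*(6+ 5) + 8*(-5-20)
= -56 - 110 - 200 = -366

No, not collinear (determinant = -366)


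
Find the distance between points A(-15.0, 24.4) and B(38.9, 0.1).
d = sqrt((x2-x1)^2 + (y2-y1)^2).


dx = 38.9 + 15.0 = 53.9
dy = 0.1 - 24.4 = -24.3
d = sqrt(2905.21 + 590.49) = sqrt(3495.7) = 59.1244

59.1244


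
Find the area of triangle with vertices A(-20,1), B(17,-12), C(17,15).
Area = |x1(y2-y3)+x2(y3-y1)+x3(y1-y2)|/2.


-20*(-12-15) = 540
17*(15-1) = 238
17*(1+ 12) = 221
sum = 999
Area = |999|/2 = 499.5000

499.5000 sq units


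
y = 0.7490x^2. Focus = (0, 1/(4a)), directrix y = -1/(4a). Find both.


a = 0.7490
1/(4a) = 0.3338
Focus = (0, 0.3338)
Directrix: y = -0.3338

Focus = (0, 0.3338), Directrix: y = -0.3338


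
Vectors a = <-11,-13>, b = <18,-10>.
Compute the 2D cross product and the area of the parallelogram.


cross = -11*(-10) + 13*18 = 110 + 234 = 344
Parallelogram area = |344| = 344

cross = 344, parallelogram area = 344


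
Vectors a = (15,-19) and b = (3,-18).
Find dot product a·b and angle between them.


a·b = 15*3 - 19*(-18) = 45 + 342 = 387
|a| = sqrt(225+361) = 24.2074
|b| = sqrt(9+324) = 18.2483
cos(theta) = 387/(sqrt(586)*sqrt(333)) = 387/sqrt(195138) = 0.876072
theta = arccos(387/sqrt(195138)) = 28.8278 degrees

a·b = 387, theta = 28.8278 deg


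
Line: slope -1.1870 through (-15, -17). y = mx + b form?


y + 17 = -1.1870(x + 15)
y = -1.1870x - 17 + 1.1870*(-15)
y = -1.1870x - 34.8050

y = -1.1870x - 34.8050


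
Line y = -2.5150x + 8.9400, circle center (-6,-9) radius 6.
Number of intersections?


Substitute y = -2.5150x + 8.9400: (x+ 6)^2 + (-2.5150x+8.9400+ 9)^2 = 36
Expand to Ax^2 + Bx + C = 0, where b-k = 17.94
A = 1+m^2 = 7.325225
B = 2(m(b-k) - h) = 2(-2.5150*17.94 + 6) = -78.2382
C = h^2 + (b-k)^2 - r^2 = 36 + 321.8436 - 36 = 321.8436
disc = B^2-4AC = 6121.2159 - 9430.3071 = -3309.0912
disc < 0

0 intersection points


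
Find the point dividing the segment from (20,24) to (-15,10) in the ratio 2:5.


Px = (2*(-15) + 5*20)/7 = 70/7 = 10.0000
Py = (2*10 + 5*24)/7 = 140/7 = 20.0000

P = (10.0000, 20.0000)


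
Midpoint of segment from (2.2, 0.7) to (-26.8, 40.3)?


Mx = (2.2 - 26.8)/2 = -24.6/2 = -12.3000
My = (0.7 + 40.3)/2 = 41.0/2 = 20.5000

(-12.3000, 20.5000)


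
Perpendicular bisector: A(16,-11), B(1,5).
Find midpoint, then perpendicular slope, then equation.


Midpoint = (8.5, -3)
Slope of AB = dy/dx = 16/(-15) = -1.0667
Perp slope = -dx/dy = 15/16 = 0.9375
b = My - (perp slope)*Mx = -3 + (-15*8.5)/16 = -3 - 7.9688 = -10.9688

y = 0.9375x - 10.9688


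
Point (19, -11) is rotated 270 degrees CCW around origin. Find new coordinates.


cos(270) = 0, sin(270) = -1
x' = 19*0 + 11*(-1) = -11
y' = 19*(-1) - 11*0 = -19

(-11, -19)


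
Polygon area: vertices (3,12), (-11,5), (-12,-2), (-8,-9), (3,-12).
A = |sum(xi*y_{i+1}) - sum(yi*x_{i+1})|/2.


sum(xi*y_{i+1}) = 3*5 - 11*(-2) - 12*(-9) - 8*(-12) + 3*12 = 277
sum(yi*x_{i+1}) = 12*(-11) + 5*(-12) - 2*(-8) - 9*3 - 12*3 = -239
Area = |277 + 239|/2 = 516/2 = 258.0000

258.0000 sq units


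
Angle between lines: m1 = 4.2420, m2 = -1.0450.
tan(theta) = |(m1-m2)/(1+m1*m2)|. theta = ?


m1-m2 = 5.287
1+m1*m2 = -3.43289
tan(theta) = |5.287/(-3.43289)| = 1.540102
theta = arctan(|5.287/(-3.43289)|) = 57.0040 degrees (acute angle)

57.0040 degrees


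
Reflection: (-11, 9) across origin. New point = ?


Reflection rule for origin: (-x, -y)
(-11, 9) -> (11, -9)

(11, -9)


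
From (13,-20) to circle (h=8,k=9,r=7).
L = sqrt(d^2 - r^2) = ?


d = sqrt((13-8)^2 + (-20-9)^2) = sqrt(25+841) = 29.4279
L = sqrt(866.0000 - 49) = sqrt(817.0000) = 28.5832

28.5832


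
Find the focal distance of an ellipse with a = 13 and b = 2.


c^2 = 13^2 - 2^2 = 169 - 4 = 165
c = sqrt(165) = 12.8452

c = 12.8452


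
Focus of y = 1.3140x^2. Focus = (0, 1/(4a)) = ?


a = 1.3140
4a = 5.2560
focus = (0, 1/5.2560) = (0, 0.1903)

Focus = (0, 0.1903)


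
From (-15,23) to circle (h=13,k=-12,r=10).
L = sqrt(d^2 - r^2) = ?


d = sqrt((-15-13)^2 + (23+ 12)^2) = sqrt(784+1225) = 44.8219
L = sqrt(2009.0000 - 100) = sqrt(1909.0000) = 43.6921

43.6921


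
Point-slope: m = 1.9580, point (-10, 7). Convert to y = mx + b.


y - 7 = 1.9580(x + 10)
y = 1.9580x + 7 - 1.9580*(-10)
y = 1.9580x + 26.5800

y = 1.9580x + 26.5800


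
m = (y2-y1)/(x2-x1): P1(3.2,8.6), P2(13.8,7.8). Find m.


dy = 7.8 - 8.6 = -0.8
dx = 13.8 - 3.2 = 10.6
m = -0.8/10.6 = -0.0755

m = -0.0755


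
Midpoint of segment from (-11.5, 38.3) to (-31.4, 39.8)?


Mx = (-11.5 - 31.4)/2 = -42.9/2 = -21.4500
My = (38.3 + 39.8)/2 = 78.1/2 = 39.0500

(-21.4500, 39.0500)


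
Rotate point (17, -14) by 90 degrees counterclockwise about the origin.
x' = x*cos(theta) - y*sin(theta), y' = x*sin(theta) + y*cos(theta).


cos(90) = 0, sin(90) = 1
x' = 17*0 + 14*1 = 14
y' = 17*1 - 14*0 = 17

(14, 17)


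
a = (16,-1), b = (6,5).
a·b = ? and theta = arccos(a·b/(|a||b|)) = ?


a·b = 16*6 - 1*5 = 96 - 5 = 91
|a| = sqrt(256+1) = 16.0312
|b| = sqrt(36+25) = 7.8102
cos(theta) = 91/(sqrt(257)*sqrt(61)) = 91/sqrt(15677) = 0.726792
theta = arccos(91/sqrt(15677)) = 43.3819 degrees

a·b = 91, theta = 43.3819 deg


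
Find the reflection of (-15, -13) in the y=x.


Reflection rule for y=x: (y, x)
(-15, -13) -> (-13, -15)

(-13, -15)


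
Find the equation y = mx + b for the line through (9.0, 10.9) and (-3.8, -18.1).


m = (-29.0)/(-12.8) = 2.2656
b = y1 - m*x1 = 10.9 - (-29.0*9.0)/(-12.8) = 10.9 - 20.3906 = -9.4906

y = 2.2656x - 9.4906


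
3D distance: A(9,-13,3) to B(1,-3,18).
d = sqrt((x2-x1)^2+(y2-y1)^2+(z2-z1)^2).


dx=-8, dy=10, dz=15
d = sqrt(64+100+225) = sqrt(389) = 19.7231

19.7231


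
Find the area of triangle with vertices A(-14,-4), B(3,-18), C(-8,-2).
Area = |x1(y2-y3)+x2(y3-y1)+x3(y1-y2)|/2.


-14*(-18+ 2) = 224
3*(-2+ 4) = 6
-8*(-4+ 18) = -112
sum = 118
Area = |118|/2 = 59.0000

59.0000 sq units


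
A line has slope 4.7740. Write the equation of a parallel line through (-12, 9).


Parallel lines have equal slopes.
m2 = 4.7740
b2 = 9 - 4.7740*(-12) = 66.2880

y = 4.7740x + 66.2880


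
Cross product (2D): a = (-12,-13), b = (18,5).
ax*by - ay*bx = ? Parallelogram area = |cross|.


cross = -12*5 + 13*18 = -60 + 234 = 174
Parallelogram area = |174| = 174

cross = 174, parallelogram area = 174


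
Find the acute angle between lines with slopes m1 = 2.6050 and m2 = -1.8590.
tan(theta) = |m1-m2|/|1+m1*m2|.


m1-m2 = 4.464
1+m1*m2 = -3.842695
tan(theta) = |4.464/(-3.842695)| = 1.161685
theta = arctan(|4.464/(-3.842695)|) = 49.2775 degrees (acute angle)

49.2775 degrees


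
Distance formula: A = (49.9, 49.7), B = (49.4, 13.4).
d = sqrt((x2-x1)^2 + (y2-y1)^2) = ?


dx = 49.4 - 49.9 = -0.5
dy = 13.4 - 49.7 = -36.3
d = sqrt(0.25 + 1317.69) = sqrt(1317.94) = 36.3034

36.3034


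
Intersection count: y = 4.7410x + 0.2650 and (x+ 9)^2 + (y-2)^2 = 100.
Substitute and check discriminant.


Substitute y = 4.7410x + 0.2650: (x+ 9)^2 + (4.7410x+0.2650-2)^2 = 100
Expand to Ax^2 + Bx + C = 0, where b-k = -1.735
A = 1+m^2 = 23.477081
B = 2(m(b-k) - h) = 2(4.7410*(-1.735) + 9) = 1.54873
C = h^2 + (b-k)^2 - r^2 = 81 + 3.010225 - 100 = -15.989775
disc = B^2-4AC = 2.3986 + 1501.5730 = 1503.9716
disc > 0

2 intersection points


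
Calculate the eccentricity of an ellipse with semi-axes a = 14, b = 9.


c = sqrt(196-81) = sqrt(115) = 10.7238
e = c/a = sqrt(115)/14 = 0.7660

e = 0.7660


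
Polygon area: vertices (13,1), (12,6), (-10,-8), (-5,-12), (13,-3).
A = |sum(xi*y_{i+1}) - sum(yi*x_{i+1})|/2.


sum(xi*y_{i+1}) = 13*6 + 12*(-8) - 10*(-12) - 5*(-3) + 13*1 = 130
sum(yi*x_{i+1}) = 1*12 + 6*(-10) - 8*(-5) - 12*13 - 3*13 = -203
Area = |130 + 203|/2 = 333/2 = 166.5000

166.5000 sq units


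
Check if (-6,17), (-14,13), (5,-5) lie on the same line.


-6*(13+ 5) - 14*(-5-17) + 5*(17-13)
= -108 + 308 + 20 = 220

No, not collinear (determinant = 220)


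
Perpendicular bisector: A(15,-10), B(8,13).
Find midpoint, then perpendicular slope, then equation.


Midpoint = (11.5, 1.5)
Slope of AB = dy/dx = 23/(-7) = -3.2857
Perp slope = -dx/dy = 7/23 = 0.3043
b = My - (perp slope)*Mx = 1.5 + (-7*11.5)/23 = 1.5 - 3.5000 = -2.0000

y = 0.3043x - 2.0000


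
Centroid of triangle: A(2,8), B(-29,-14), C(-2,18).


Gx = (2- 29- 2)/3 = -29/3 = -9.6667
Gy = (8- 14+18)/3 = 12/3 = 4.0000

G = (-9.6667, 4.0000)


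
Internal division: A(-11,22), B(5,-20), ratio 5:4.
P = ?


Px = (5*5 + 4*(-11))/9 = -19/9 = -2.1111
Py = (5*(-20) + 4*22)/9 = -12/9 = -1.3333

P = (-2.1111, -1.3333)


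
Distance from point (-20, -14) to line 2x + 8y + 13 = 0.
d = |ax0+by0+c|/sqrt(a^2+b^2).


|2*(-20) + 8*(-14) + 13| = |-139| = 139
sqrt(4 + 64) = sqrt(68) = 8.2462
d = 139/sqrt(68) = 16.8562

16.8562


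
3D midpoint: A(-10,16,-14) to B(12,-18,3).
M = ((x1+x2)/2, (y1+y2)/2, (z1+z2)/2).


Mx = (-10+12)/2 = 1.0000
My = (16- 18)/2 = -1.0000
Mz = (-14+3)/2 = -5.5000

M = (1.0000, -1.0000, -5.5000)


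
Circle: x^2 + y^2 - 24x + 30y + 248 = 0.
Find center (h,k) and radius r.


h = -D/2 = 24/2 = 12
k = -E/2 = -30/2 = -15
r^2 = h^2 + k^2 - F = 144 + 225 - 248 = 121
r = 11

Center (12, -15), radius = 11


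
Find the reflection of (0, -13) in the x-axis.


Reflection rule for x-axis: (x, -y)
(0, -13) -> (0, 13)

(0, 13)


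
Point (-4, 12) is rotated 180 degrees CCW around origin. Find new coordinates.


cos(180) = -1, sin(180) = 0
x' = -4*(-1) - 12*0 = 4
y' = -4*0 + 12*(-1) = -12

(4, -12)


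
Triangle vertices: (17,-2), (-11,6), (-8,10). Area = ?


17*(6-10) = -68
-11*(10+ 2) = -132
-8*(-2-6) = 64
sum = -136
Area = |-136|/2 = 68.0000

68.0000 sq units


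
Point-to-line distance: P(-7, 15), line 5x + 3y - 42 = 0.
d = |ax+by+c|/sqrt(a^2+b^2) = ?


|5*(-7) + 3*15 - 42| = |-32| = 32
sqrt(25 + 9) = sqrt(34) = 5.8310
d = 32/sqrt(34) = 5.4880

5.4880


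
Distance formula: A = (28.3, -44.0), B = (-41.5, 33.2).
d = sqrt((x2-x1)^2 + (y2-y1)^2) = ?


dx = -41.5 - 28.3 = -69.8
dy = 33.2 + 44.0 = 77.2
d = sqrt(4872.04 + 5959.84) = sqrt(10831.88) = 104.0763

104.0763


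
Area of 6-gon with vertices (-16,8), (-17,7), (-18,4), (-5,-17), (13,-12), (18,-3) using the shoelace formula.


sum(xi*y_{i+1}) = -16*7 - 17*4 - 18*(-17) - 5*(-12) + 13*(-3) + 18*8 = 291
sum(yi*x_{i+1}) = 8*(-17) + 7*(-18) + 4*(-5) - 17*13 - 12*18 - 3*(-16) = -671
Area = |291 + 671|/2 = 962/2 = 481.0000

481.0000 sq units


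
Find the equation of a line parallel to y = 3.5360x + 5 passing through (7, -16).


Parallel lines have equal slopes.
m2 = 3.5360
b2 = -16 - 3.5360*7 = -40.7520

y = 3.5360x - 40.7520


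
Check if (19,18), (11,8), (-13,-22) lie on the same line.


19*(8+ 22) + 11*(-22-18) - 13*(18-8)
= 570 - 440 - 130 = 0

Yes, collinear (determinant = 0)


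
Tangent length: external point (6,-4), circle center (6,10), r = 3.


d = sqrt((6-6)^2 + (-4-10)^2) = sqrt(0+196) = 14.0000
L = sqrt(196.0000 - 9) = sqrt(187.0000) = 13.6748

13.6748


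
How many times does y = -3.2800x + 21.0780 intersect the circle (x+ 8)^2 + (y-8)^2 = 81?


Substitute y = -3.2800x + 21.0780: (x+ 8)^2 + (-3.2800x+21.0780-8)^2 = 81
Expand to Ax^2 + Bx + C = 0, where b-k = 13.078
A = 1+m^2 = 11.7584
B = 2(m(b-k) - h) = 2(-3.2800*13.078 + 8) = -69.79168
C = h^2 + (b-k)^2 - r^2 = 64 + 171.034084 - 81 = 154.034084
disc = B^2-4AC = 4870.8786 - 7244.7775 = -2373.8989
disc < 0

0 intersection points


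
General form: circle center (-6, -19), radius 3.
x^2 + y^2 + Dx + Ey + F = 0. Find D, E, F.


(x+ 6)^2 + (y+ 19)^2 = 3^2
D = -2h = 12, E = -2k = 38
F = h^2+k^2-r^2 = 36+361-9 = 388

D = 12, E = 38, F = 388


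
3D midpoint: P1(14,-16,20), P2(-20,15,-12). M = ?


Mx = (14- 20)/2 = -3.0000
My = (-16+15)/2 = -0.5000
Mz = (20- 12)/2 = 4.0000

M = (-3.0000, -0.5000, 4.0000)


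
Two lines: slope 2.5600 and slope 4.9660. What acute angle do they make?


m1-m2 = -2.406
1+m1*m2 = 13.71296
tan(theta) = |-2.406/13.71296| = 0.175454
theta = arctan(|-2.406/13.71296|) = 9.9515 degrees (acute angle)

9.9515 degrees


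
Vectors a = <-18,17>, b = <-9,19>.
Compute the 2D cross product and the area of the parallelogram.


cross = -18*19 - 17*(-9) = -342 + 153 = -189
Parallelogram area = |-189| = 189

cross = -189, parallelogram area = 189


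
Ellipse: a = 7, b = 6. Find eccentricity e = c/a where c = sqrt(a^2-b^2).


c = sqrt(49-36) = sqrt(13) = 3.6056
e = c/a = sqrt(13)/7 = 0.5151

e = 0.5151


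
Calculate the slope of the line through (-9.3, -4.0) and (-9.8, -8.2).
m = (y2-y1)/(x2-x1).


dy = -8.2 + 4.0 = -4.2
dx = -9.8 + 9.3 = -0.5
m = -4.2/(-0.5) = 8.4000

m = 8.4000


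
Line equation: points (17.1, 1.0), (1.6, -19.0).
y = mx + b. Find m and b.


m = (-20.0)/(-15.5) = 1.2903
b = y1 - m*x1 = 1.0 - (-20.0*17.1)/(-15.5) = 1.0 - 22.0645 = -21.0645

y = 1.2903x - 21.0645


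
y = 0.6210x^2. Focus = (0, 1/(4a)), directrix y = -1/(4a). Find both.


a = 0.6210
1/(4a) = 0.4026
Focus = (0, 0.4026)
Directrix: y = -0.4026

Focus = (0, 0.4026), Directrix: y = -0.4026


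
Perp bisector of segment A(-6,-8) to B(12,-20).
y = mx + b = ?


Midpoint = (3, -14)
Slope of AB = dy/dx = -12/18 = -0.6667
Perp slope = -dx/dy = 18/12 = 1.5000
b = My - (perp slope)*Mx = -14 + (18*3)/(-12) = -14 - 4.5000 = -18.5000

y = 1.5000x - 18.5000


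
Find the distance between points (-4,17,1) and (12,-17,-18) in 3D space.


dx=16, dy=-34, dz=-19
d = sqrt(256+1156+361) = sqrt(1773) = 42.1070

42.1070


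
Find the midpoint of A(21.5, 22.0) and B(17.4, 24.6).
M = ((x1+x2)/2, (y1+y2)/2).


Mx = (21.5 + 17.4)/2 = 38.9/2 = 19.4500
My = (22.0 + 24.6)/2 = 46.6/2 = 23.3000

(19.4500, 23.3000)


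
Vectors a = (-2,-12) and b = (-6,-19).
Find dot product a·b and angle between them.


a·b = -2*(-6) - 12*(-19) = 12 + 228 = 240
|a| = sqrt(4+144) = 12.1655
|b| = sqrt(36+361) = 19.9249
cos(theta) = 240/(sqrt(148)*sqrt(397)) = 240/sqrt(58756) = 0.990114
theta = arccos(240/sqrt(58756)) = 8.0632 degrees

a·b = 240, theta = 8.0632 deg


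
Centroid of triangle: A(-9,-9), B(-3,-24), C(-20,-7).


Gx = (-9- 3- 20)/3 = -32/3 = -10.6667
Gy = (-9- 24- 7)/3 = -40/3 = -13.3333

G = (-10.6667, -13.3333)


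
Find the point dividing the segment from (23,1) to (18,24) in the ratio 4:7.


Px = (4*18 + 7*23)/11 = 233/11 = 21.1818
Py = (4*24 + 7*1)/11 = 103/11 = 9.3636

P = (21.1818, 9.3636)


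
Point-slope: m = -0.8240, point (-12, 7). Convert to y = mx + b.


y - 7 = -0.8240(x + 12)
y = -0.8240x + 7 + 0.8240*(-12)
y = -0.8240x - 2.8880

y = -0.8240x - 2.8880


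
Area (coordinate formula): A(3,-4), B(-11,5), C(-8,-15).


3*(5+ 15) = 60
-11*(-15+ 4) = 121
-8*(-4-5) = 72
sum = 253
Area = |253|/2 = 126.5000

126.5000 sq units


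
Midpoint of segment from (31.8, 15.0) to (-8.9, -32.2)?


Mx = (31.8 - 8.9)/2 = 22.9/2 = 11.4500
My = (15.0 - 32.2)/2 = -17.2/2 = -8.6000

(11.4500, -8.6000)


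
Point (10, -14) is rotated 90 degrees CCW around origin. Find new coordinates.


cos(90) = 0, sin(90) = 1
x' = 10*0 + 14*1 = 14
y' = 10*1 - 14*0 = 10

(14, 10)


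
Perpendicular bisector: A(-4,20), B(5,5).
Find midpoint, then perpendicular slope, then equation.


Midpoint = (0.5, 12.5)
Slope of AB = dy/dx = -15/9 = -1.6667
Perp slope = -dx/dy = 9/15 = 0.6000
b = My - (perp slope)*Mx = 12.5 + (9*0.5)/(-15) = 12.5 - 0.3000 = 12.2000

y = 0.6000x + 12.2000


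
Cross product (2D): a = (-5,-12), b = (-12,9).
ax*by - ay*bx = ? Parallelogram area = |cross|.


cross = -5*9 + 12*(-12) = -45 - 144 = -189
Parallelogram area = |-189| = 189

cross = -189, parallelogram area = 189


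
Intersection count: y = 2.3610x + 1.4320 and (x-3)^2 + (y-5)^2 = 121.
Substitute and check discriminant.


Substitute y = 2.3610x + 1.4320: (x-3)^2 + (2.3610x+1.4320-5)^2 = 121
Expand to Ax^2 + Bx + C = 0, where b-k = -3.568
A = 1+m^2 = 6.574321
B = 2(m(b-k) - h) = 2(2.3610*(-3.568) - 3) = -22.848096
C = h^2 + (b-k)^2 - r^2 = 9 + 12.730624 - 121 = -99.269376
disc = B^2-4AC = 522.0355 + 2610.5150 = 3132.5505
disc > 0

2 intersection points


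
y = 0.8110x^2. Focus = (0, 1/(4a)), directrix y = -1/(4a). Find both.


a = 0.8110
1/(4a) = 0.3083
Focus = (0, 0.3083)
Directrix: y = -0.3083

Focus = (0, 0.3083), Directrix: y = -0.3083


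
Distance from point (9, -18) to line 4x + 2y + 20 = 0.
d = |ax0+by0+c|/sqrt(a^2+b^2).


|4*9 + 2*(-18) + 20| = |20| = 20
sqrt(16 + 4) = sqrt(20) = 4.4721
d = 20/sqrt(20) = 4.4721

4.4721


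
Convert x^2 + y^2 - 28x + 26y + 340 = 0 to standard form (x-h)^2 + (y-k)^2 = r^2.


h = -D/2 = 28/2 = 14
k = -E/2 = -26/2 = -13
r^2 = h^2 + k^2 - F = 196 + 169 - 340 = 25
r = 5

Center (14, -13), radius = 5


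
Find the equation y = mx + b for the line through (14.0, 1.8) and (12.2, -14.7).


m = (-16.5)/(-1.8) = 9.1667
b = y1 - m*x1 = 1.8 - (-16.5*14.0)/(-1.8) = 1.8 - 128.3333 = -126.5333

y = 9.1667x - 126.5333


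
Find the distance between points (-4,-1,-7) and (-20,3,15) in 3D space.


dx=-16, dy=4, dz=22
d = sqrt(256+16+484) = sqrt(756) = 27.4955

27.4955


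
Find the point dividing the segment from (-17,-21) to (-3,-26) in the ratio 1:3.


Px = (1*(-3) + 3*(-17))/4 = -54/4 = -13.5000
Py = (1*(-26) + 3*(-21))/4 = -89/4 = -22.2500

P = (-13.5000, -22.2500)


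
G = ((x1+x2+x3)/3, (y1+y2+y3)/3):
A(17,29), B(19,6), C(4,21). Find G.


Gx = (17+19+4)/3 = 40/3 = 13.3333
Gy = (29+6+21)/3 = 56/3 = 18.6667

G = (13.3333, 18.6667)


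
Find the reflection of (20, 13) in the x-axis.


Reflection rule for x-axis: (x, -y)
(20, 13) -> (20, -13)

(20, -13)


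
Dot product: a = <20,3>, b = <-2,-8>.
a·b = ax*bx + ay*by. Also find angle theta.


a·b = 20*(-2) + 3*(-8) = -40 - 24 = -64
|a| = sqrt(400+9) = 20.2237
|b| = sqrt(4+64) = 8.2462
cos(theta) = -64/(sqrt(409)*sqrt(68)) = -64/sqrt(27812) = -0.383764
theta = arccos(-64/sqrt(27812)) = 112.5670 degrees

a·b = -64, theta = 112.5670 deg


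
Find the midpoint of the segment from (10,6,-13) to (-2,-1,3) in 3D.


Mx = (10- 2)/2 = 4.0000
My = (6- 1)/2 = 2.5000
Mz = (-13+3)/2 = -5.0000

M = (4.0000, 2.5000, -5.0000)


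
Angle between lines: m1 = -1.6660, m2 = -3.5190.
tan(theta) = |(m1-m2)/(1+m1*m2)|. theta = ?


m1-m2 = 1.853
1+m1*m2 = 6.862654
tan(theta) = |1.853/6.862654| = 0.270012
theta = arctan(|1.853/6.862654|) = 15.1102 degrees (acute angle)

15.1102 degrees


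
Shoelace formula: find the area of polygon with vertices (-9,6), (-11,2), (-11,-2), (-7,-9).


sum(xi*y_{i+1}) = -9*2 - 11*(-2) - 11*(-9) - 7*6 = 61
sum(yi*x_{i+1}) = 6*(-11) + 2*(-11) - 2*(-7) - 9*(-9) = 7
Area = |61 - 7|/2 = 54/2 = 27.0000

27.0000 sq units


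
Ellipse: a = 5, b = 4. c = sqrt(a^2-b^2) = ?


c^2 = 5^2 - 4^2 = 25 - 16 = 9
c = sqrt(9) = 3.0000

c = 3.0000


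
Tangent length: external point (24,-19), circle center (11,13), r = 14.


d = sqrt((24-11)^2 + (-19-13)^2) = sqrt(169+1024) = 34.5398
L = sqrt(1193.0000 - 196) = sqrt(997.0000) = 31.5753

31.5753


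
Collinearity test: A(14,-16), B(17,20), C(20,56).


14*(20-56) + 17*(56+ 16) + 20*(-16-20)
= -504 + 1224 - 720 = 0

Yes, collinear (determinant = 0)


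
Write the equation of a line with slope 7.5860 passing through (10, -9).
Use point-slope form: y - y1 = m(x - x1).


y + 9 = 7.5860(x - 10)
y = 7.5860x - 9 - 7.5860*10
y = 7.5860x - 84.8600

y = 7.5860x - 84.8600


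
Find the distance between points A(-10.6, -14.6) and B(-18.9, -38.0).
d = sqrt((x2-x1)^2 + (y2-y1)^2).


dx = -18.9 + 10.6 = -8.3
dy = -38.0 + 14.6 = -23.4
d = sqrt(68.89 + 547.56) = sqrt(616.45) = 24.8284

24.8284


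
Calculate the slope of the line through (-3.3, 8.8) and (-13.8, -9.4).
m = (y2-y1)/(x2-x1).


dy = -9.4 - 8.8 = -18.2
dx = -13.8 + 3.3 = -10.5
m = -18.2/(-10.5) = 1.7333

m = 1.7333


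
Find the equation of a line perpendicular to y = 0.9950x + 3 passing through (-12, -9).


Perpendicular slope = -1/m1 = -1/0.9950 = -1.0050
b2 = y0 - m2*x0 = -9 - 12/0.9950 = -9 - 12.0603 = -21.0603

y = -1.0050x - 21.0603


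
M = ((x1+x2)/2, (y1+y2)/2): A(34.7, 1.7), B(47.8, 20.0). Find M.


Mx = (34.7 + 47.8)/2 = 82.5/2 = 41.2500
My = (1.7 + 20.0)/2 = 21.7/2 = 10.8500

(41.2500, 10.8500)


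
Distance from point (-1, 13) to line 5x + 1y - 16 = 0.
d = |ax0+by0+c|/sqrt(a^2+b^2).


|5*(-1) + 1*13 - 16| = |-8| = 8
sqrt(25 + 1) = sqrt(26) = 5.0990
d = 8/sqrt(26) = 1.5689

1.5689


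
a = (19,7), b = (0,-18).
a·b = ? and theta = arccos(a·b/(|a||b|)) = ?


a·b = 19*0 + 7*(-18) = 0 - 126 = -126
|a| = sqrt(361+49) = 20.2485
|b| = sqrt(0+324) = 18.0000
cos(theta) = -126/(sqrt(410)*sqrt(324)) = -126/sqrt(132840) = -0.345705
theta = arccos(-126/sqrt(132840)) = 110.2249 degrees

a·b = -126, theta = 110.2249 deg


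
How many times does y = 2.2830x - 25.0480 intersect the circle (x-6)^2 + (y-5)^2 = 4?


Substitute y = 2.2830x - 25.0480: (x-6)^2 + (2.2830x- 25.0480-5)^2 = 4
Expand to Ax^2 + Bx + C = 0, where b-k = -30.048
A = 1+m^2 = 6.212089
B = 2(m(b-k) - h) = 2(2.2830*(-30.048) - 6) = -149.199168
C = h^2 + (b-k)^2 - r^2 = 36 + 902.882304 - 4 = 934.882304
disc = B^2-4AC = 22260.3917 - 23230.2883 = -969.8966
disc < 0

0 intersection points


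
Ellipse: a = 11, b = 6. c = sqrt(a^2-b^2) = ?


c^2 = 11^2 - 6^2 = 121 - 36 = 85
c = sqrt(85) = 9.2195

c = 9.2195


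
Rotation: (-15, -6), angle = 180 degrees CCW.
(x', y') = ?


cos(180) = -1, sin(180) = 0
x' = -15*(-1) + 6*0 = 15
y' = -15*0 - 6*(-1) = 6

(15, 6)


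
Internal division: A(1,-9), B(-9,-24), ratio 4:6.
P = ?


Px = (4*(-9) + 6*1)/10 = -30/10 = -3.0000
Py = (4*(-24) + 6*(-9))/10 = -150/10 = -15.0000

P = (-3.0000, -15.0000)


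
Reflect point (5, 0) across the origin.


Reflection rule for origin: (-x, -y)
(5, 0) -> (-5, 0)

(-5, 0)


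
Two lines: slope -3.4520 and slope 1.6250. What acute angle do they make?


m1-m2 = -5.077
1+m1*m2 = -4.6095
tan(theta) = |-5.077/(-4.6095)| = 1.101421
theta = arctan(|-5.077/(-4.6095)|) = 47.7631 degrees (acute angle)

47.7631 degrees


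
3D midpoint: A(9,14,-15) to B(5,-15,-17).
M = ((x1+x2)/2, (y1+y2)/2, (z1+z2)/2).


Mx = (9+5)/2 = 7.0000
My = (14- 15)/2 = -0.5000
Mz = (-15- 17)/2 = -16.0000

M = (7.0000, -0.5000, -16.0000)
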